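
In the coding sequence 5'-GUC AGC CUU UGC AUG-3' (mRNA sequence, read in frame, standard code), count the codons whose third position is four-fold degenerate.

Codon 1 GUC (Val): third position 4-fold.
Codon 2 AGC (Ser): third position 2-fold.
Codon 3 CUU (Leu): third position 4-fold.
Codon 4 UGC (Cys): third position 2-fold.
Codon 5 AUG (Met): third position 1-fold.
Four-fold degenerate third positions: 2.

2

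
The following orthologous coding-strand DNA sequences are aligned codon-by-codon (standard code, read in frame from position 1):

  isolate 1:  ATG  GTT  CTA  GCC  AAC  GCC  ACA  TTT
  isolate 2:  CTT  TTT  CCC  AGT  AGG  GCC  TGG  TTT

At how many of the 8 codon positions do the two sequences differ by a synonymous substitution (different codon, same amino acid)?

0

Codon 1: ATG Met / CTT Leu — nonsynonymous.
Codon 2: GTT Val / TTT Phe — nonsynonymous.
Codon 3: CTA Leu / CCC Pro — nonsynonymous.
Codon 4: GCC Ala / AGT Ser — nonsynonymous.
Codon 5: AAC Asn / AGG Arg — nonsynonymous.
Codon 6: GCC Ala / GCC Ala — identical.
Codon 7: ACA Thr / TGG Trp — nonsynonymous.
Codon 8: TTT Phe / TTT Phe — identical.
Synonymous differences: 0.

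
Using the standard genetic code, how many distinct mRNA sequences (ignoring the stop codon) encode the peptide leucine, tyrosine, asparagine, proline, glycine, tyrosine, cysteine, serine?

9216

Leu: 6 codons.
Tyr: 2 codons.
Asn: 2 codons.
Pro: 4 codons.
Gly: 4 codons.
Tyr: 2 codons.
Cys: 2 codons.
Ser: 6 codons.
6 × 2 × 2 × 4 × 4 × 2 × 2 × 6 = 9216.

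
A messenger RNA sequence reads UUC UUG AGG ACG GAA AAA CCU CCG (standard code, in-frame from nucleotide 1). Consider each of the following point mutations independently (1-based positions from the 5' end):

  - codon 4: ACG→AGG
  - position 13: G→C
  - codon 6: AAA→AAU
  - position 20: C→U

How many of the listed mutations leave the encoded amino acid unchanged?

Codon 4: ACG (Thr) → AGG (Arg) — missense.
Codon 5: GAA (Glu) → CAA (Gln) — missense.
Codon 6: AAA (Lys) → AAU (Asn) — missense.
Codon 7: CCU (Pro) → CUU (Leu) — missense.
Synonymous: 0 of 4.

0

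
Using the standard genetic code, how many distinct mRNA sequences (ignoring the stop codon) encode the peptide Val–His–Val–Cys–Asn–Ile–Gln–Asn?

Val: 4 codons.
His: 2 codons.
Val: 4 codons.
Cys: 2 codons.
Asn: 2 codons.
Ile: 3 codons.
Gln: 2 codons.
Asn: 2 codons.
4 × 2 × 4 × 2 × 2 × 3 × 2 × 2 = 1536.

1536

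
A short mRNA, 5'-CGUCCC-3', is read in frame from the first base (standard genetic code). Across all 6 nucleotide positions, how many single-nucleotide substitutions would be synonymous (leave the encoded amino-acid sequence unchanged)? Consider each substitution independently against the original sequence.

Codon 1 (CGU, Arg): 3 synonymous substitutions.
Codon 2 (CCC, Pro): 3 synonymous substitutions.
Total: 3 + 3 = 6.

6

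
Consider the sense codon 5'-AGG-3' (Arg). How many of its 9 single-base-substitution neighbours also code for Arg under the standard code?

Position 1: CGG → 1 synonymous.
Position 2: none → 0 synonymous.
Position 3: AGA → 1 synonymous.
Total: 1 + 0 + 1 = 2.

2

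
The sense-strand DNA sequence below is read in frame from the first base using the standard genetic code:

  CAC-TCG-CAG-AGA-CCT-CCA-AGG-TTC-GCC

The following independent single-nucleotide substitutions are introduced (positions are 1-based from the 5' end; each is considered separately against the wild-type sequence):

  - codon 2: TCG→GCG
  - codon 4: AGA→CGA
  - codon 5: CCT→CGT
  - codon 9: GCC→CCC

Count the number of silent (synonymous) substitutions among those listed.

1

Codon 2: TCG (Ser) → GCG (Ala) — missense.
Codon 4: AGA (Arg) → CGA (Arg) — synonymous.
Codon 5: CCT (Pro) → CGT (Arg) — missense.
Codon 9: GCC (Ala) → CCC (Pro) — missense.
Synonymous: 1 of 4.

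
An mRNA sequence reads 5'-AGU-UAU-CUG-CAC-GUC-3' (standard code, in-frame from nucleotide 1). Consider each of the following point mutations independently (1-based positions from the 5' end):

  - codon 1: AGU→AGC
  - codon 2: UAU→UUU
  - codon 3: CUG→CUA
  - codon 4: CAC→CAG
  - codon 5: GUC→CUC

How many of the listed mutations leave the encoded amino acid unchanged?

Codon 1: AGU (Ser) → AGC (Ser) — synonymous.
Codon 2: UAU (Tyr) → UUU (Phe) — missense.
Codon 3: CUG (Leu) → CUA (Leu) — synonymous.
Codon 4: CAC (His) → CAG (Gln) — missense.
Codon 5: GUC (Val) → CUC (Leu) — missense.
Synonymous: 2 of 5.

2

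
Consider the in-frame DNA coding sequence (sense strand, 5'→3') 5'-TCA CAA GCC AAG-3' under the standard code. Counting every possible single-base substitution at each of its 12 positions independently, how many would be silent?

8

Codon 1 (TCA, Ser): 3 synonymous substitutions.
Codon 2 (CAA, Gln): 1 synonymous substitution.
Codon 3 (GCC, Ala): 3 synonymous substitutions.
Codon 4 (AAG, Lys): 1 synonymous substitution.
Total: 3 + 1 + 3 + 1 = 8.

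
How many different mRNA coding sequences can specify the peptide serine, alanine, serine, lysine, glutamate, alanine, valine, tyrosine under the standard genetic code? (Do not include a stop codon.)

Ser: 6 codons.
Ala: 4 codons.
Ser: 6 codons.
Lys: 2 codons.
Glu: 2 codons.
Ala: 4 codons.
Val: 4 codons.
Tyr: 2 codons.
6 × 4 × 6 × 2 × 2 × 4 × 4 × 2 = 18432.

18432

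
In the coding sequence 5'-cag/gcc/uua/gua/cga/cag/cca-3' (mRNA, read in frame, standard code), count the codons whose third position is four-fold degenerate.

Codon 1 CAG (Gln): third position 2-fold.
Codon 2 GCC (Ala): third position 4-fold.
Codon 3 UUA (Leu): third position 2-fold.
Codon 4 GUA (Val): third position 4-fold.
Codon 5 CGA (Arg): third position 4-fold.
Codon 6 CAG (Gln): third position 2-fold.
Codon 7 CCA (Pro): third position 4-fold.
Four-fold degenerate third positions: 4.

4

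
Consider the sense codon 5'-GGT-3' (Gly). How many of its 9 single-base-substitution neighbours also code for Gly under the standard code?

3

Position 1: none → 0 synonymous.
Position 2: none → 0 synonymous.
Position 3: GGC, GGA, GGG → 3 synonymous.
Total: 0 + 0 + 3 = 3.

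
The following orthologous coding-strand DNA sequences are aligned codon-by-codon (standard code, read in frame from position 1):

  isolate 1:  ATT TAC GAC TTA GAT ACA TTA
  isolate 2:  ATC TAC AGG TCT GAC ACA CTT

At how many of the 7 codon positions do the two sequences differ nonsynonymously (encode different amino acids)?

Codon 1: ATT Ile / ATC Ile — synonymous.
Codon 2: TAC Tyr / TAC Tyr — identical.
Codon 3: GAC Asp / AGG Arg — nonsynonymous.
Codon 4: TTA Leu / TCT Ser — nonsynonymous.
Codon 5: GAT Asp / GAC Asp — synonymous.
Codon 6: ACA Thr / ACA Thr — identical.
Codon 7: TTA Leu / CTT Leu — synonymous.
Nonsynonymous differences: 2.

2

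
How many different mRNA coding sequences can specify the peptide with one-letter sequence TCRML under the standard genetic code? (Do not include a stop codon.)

288

Thr: 4 codons.
Cys: 2 codons.
Arg: 6 codons.
Met: 1 codon.
Leu: 6 codons.
4 × 2 × 6 × 1 × 6 = 288.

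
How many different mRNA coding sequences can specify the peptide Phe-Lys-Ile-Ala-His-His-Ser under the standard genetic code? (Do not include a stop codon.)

Phe: 2 codons.
Lys: 2 codons.
Ile: 3 codons.
Ala: 4 codons.
His: 2 codons.
His: 2 codons.
Ser: 6 codons.
2 × 2 × 3 × 4 × 2 × 2 × 6 = 1152.

1152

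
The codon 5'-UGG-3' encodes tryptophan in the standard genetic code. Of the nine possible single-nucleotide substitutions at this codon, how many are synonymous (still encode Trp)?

Position 1: none → 0 synonymous.
Position 2: none → 0 synonymous.
Position 3: none → 0 synonymous.
Total: 0 + 0 + 0 = 0.

0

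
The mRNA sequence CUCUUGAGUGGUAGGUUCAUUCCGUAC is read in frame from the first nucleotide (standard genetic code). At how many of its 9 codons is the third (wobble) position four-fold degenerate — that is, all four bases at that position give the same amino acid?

Codon 1 CUC (Leu): third position 4-fold.
Codon 2 UUG (Leu): third position 2-fold.
Codon 3 AGU (Ser): third position 2-fold.
Codon 4 GGU (Gly): third position 4-fold.
Codon 5 AGG (Arg): third position 2-fold.
Codon 6 UUC (Phe): third position 2-fold.
Codon 7 AUU (Ile): third position 3-fold.
Codon 8 CCG (Pro): third position 4-fold.
Codon 9 UAC (Tyr): third position 2-fold.
Four-fold degenerate third positions: 3.

3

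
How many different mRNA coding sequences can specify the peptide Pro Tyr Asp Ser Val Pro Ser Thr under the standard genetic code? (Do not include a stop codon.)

Pro: 4 codons.
Tyr: 2 codons.
Asp: 2 codons.
Ser: 6 codons.
Val: 4 codons.
Pro: 4 codons.
Ser: 6 codons.
Thr: 4 codons.
4 × 2 × 2 × 6 × 4 × 4 × 6 × 4 = 36864.

36864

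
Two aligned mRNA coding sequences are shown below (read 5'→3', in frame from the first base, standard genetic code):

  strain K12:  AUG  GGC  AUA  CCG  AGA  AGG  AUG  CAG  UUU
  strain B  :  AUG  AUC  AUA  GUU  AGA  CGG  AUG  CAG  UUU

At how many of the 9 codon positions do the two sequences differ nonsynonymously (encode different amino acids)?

2

Codon 1: AUG Met / AUG Met — identical.
Codon 2: GGC Gly / AUC Ile — nonsynonymous.
Codon 3: AUA Ile / AUA Ile — identical.
Codon 4: CCG Pro / GUU Val — nonsynonymous.
Codon 5: AGA Arg / AGA Arg — identical.
Codon 6: AGG Arg / CGG Arg — synonymous.
Codon 7: AUG Met / AUG Met — identical.
Codon 8: CAG Gln / CAG Gln — identical.
Codon 9: UUU Phe / UUU Phe — identical.
Nonsynonymous differences: 2.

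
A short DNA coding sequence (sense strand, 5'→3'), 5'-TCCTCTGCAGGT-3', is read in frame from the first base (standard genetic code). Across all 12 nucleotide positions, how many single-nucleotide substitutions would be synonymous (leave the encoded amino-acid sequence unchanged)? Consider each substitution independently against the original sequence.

Codon 1 (TCC, Ser): 3 synonymous substitutions.
Codon 2 (TCT, Ser): 3 synonymous substitutions.
Codon 3 (GCA, Ala): 3 synonymous substitutions.
Codon 4 (GGT, Gly): 3 synonymous substitutions.
Total: 3 + 3 + 3 + 3 = 12.

12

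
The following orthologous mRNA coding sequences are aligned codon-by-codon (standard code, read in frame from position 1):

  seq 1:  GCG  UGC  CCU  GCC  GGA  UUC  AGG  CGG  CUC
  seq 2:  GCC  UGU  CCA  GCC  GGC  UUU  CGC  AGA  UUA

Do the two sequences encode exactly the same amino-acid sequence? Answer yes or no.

yes

Codon 1: GCG Ala / GCC Ala — synonymous.
Codon 2: UGC Cys / UGU Cys — synonymous.
Codon 3: CCU Pro / CCA Pro — synonymous.
Codon 4: GCC Ala / GCC Ala — identical.
Codon 5: GGA Gly / GGC Gly — synonymous.
Codon 6: UUC Phe / UUU Phe — synonymous.
Codon 7: AGG Arg / CGC Arg — synonymous.
Codon 8: CGG Arg / AGA Arg — synonymous.
Codon 9: CUC Leu / UUA Leu — synonymous.
Nonsynonymous differences: 0 → same protein.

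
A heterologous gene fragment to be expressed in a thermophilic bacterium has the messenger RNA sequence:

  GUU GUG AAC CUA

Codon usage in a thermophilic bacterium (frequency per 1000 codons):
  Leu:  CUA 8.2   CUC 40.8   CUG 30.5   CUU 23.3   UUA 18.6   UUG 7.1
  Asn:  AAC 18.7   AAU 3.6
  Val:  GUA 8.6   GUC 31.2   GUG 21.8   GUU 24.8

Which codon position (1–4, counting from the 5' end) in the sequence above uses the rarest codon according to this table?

4

Codon 1 GUU (Val): 24.8 per 1000.
Codon 2 GUG (Val): 21.8 per 1000.
Codon 3 AAC (Asn): 18.7 per 1000.
Codon 4 CUA (Leu): 8.2 per 1000.
Lowest frequency is 8.2 at codon 4.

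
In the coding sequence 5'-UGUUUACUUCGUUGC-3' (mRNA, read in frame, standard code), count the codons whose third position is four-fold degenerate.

Codon 1 UGU (Cys): third position 2-fold.
Codon 2 UUA (Leu): third position 2-fold.
Codon 3 CUU (Leu): third position 4-fold.
Codon 4 CGU (Arg): third position 4-fold.
Codon 5 UGC (Cys): third position 2-fold.
Four-fold degenerate third positions: 2.

2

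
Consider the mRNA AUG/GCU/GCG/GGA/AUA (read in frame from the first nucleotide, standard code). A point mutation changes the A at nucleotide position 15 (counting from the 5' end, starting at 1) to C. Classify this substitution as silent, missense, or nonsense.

Position 15 falls in codon 5: AUA → Ile.
After the substitution the codon is AUC → Ile.
Both encode Ile, so the change is synonymous.

silent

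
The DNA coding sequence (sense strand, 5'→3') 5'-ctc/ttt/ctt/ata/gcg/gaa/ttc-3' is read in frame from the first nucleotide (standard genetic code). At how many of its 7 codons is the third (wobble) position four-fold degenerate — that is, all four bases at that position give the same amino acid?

3

Codon 1 CTC (Leu): third position 4-fold.
Codon 2 TTT (Phe): third position 2-fold.
Codon 3 CTT (Leu): third position 4-fold.
Codon 4 ATA (Ile): third position 3-fold.
Codon 5 GCG (Ala): third position 4-fold.
Codon 6 GAA (Glu): third position 2-fold.
Codon 7 TTC (Phe): third position 2-fold.
Four-fold degenerate third positions: 3.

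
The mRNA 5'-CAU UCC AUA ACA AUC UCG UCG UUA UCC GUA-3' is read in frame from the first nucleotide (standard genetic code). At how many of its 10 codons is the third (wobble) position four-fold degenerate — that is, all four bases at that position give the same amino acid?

Codon 1 CAU (His): third position 2-fold.
Codon 2 UCC (Ser): third position 4-fold.
Codon 3 AUA (Ile): third position 3-fold.
Codon 4 ACA (Thr): third position 4-fold.
Codon 5 AUC (Ile): third position 3-fold.
Codon 6 UCG (Ser): third position 4-fold.
Codon 7 UCG (Ser): third position 4-fold.
Codon 8 UUA (Leu): third position 2-fold.
Codon 9 UCC (Ser): third position 4-fold.
Codon 10 GUA (Val): third position 4-fold.
Four-fold degenerate third positions: 6.

6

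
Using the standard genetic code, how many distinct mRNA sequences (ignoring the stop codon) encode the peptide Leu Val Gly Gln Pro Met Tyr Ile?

Leu: 6 codons.
Val: 4 codons.
Gly: 4 codons.
Gln: 2 codons.
Pro: 4 codons.
Met: 1 codon.
Tyr: 2 codons.
Ile: 3 codons.
6 × 4 × 4 × 2 × 4 × 1 × 2 × 3 = 4608.

4608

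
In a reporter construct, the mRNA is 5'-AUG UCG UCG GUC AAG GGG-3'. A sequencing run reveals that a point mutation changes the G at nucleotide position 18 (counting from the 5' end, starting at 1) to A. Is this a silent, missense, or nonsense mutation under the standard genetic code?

Position 18 falls in codon 6: GGG → Gly.
After the substitution the codon is GGA → Gly.
Both encode Gly, so the change is synonymous.

silent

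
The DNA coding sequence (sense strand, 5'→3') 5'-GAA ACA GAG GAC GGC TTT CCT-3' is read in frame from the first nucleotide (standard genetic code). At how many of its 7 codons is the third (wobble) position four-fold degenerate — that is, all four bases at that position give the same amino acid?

Codon 1 GAA (Glu): third position 2-fold.
Codon 2 ACA (Thr): third position 4-fold.
Codon 3 GAG (Glu): third position 2-fold.
Codon 4 GAC (Asp): third position 2-fold.
Codon 5 GGC (Gly): third position 4-fold.
Codon 6 TTT (Phe): third position 2-fold.
Codon 7 CCT (Pro): third position 4-fold.
Four-fold degenerate third positions: 3.

3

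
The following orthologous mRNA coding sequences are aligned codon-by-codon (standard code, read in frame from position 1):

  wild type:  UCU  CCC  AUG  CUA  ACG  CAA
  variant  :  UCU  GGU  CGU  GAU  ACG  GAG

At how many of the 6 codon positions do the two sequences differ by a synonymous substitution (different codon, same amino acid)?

0

Codon 1: UCU Ser / UCU Ser — identical.
Codon 2: CCC Pro / GGU Gly — nonsynonymous.
Codon 3: AUG Met / CGU Arg — nonsynonymous.
Codon 4: CUA Leu / GAU Asp — nonsynonymous.
Codon 5: ACG Thr / ACG Thr — identical.
Codon 6: CAA Gln / GAG Glu — nonsynonymous.
Synonymous differences: 0.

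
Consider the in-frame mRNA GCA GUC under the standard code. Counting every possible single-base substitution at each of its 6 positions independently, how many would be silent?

6

Codon 1 (GCA, Ala): 3 synonymous substitutions.
Codon 2 (GUC, Val): 3 synonymous substitutions.
Total: 3 + 3 = 6.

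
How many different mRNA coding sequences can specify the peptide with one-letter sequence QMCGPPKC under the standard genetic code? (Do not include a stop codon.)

1024

Gln: 2 codons.
Met: 1 codon.
Cys: 2 codons.
Gly: 4 codons.
Pro: 4 codons.
Pro: 4 codons.
Lys: 2 codons.
Cys: 2 codons.
2 × 1 × 2 × 4 × 4 × 4 × 2 × 2 = 1024.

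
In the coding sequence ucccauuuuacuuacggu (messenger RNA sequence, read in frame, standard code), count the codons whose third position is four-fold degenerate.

Codon 1 UCC (Ser): third position 4-fold.
Codon 2 CAU (His): third position 2-fold.
Codon 3 UUU (Phe): third position 2-fold.
Codon 4 ACU (Thr): third position 4-fold.
Codon 5 UAC (Tyr): third position 2-fold.
Codon 6 GGU (Gly): third position 4-fold.
Four-fold degenerate third positions: 3.

3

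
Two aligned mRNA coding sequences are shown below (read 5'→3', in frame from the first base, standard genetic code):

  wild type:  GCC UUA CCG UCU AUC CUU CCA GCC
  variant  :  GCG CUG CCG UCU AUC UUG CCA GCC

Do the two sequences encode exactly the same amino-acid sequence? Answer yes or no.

yes

Codon 1: GCC Ala / GCG Ala — synonymous.
Codon 2: UUA Leu / CUG Leu — synonymous.
Codon 3: CCG Pro / CCG Pro — identical.
Codon 4: UCU Ser / UCU Ser — identical.
Codon 5: AUC Ile / AUC Ile — identical.
Codon 6: CUU Leu / UUG Leu — synonymous.
Codon 7: CCA Pro / CCA Pro — identical.
Codon 8: GCC Ala / GCC Ala — identical.
Nonsynonymous differences: 0 → same protein.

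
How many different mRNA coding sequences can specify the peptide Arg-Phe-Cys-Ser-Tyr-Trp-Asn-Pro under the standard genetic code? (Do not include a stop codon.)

Arg: 6 codons.
Phe: 2 codons.
Cys: 2 codons.
Ser: 6 codons.
Tyr: 2 codons.
Trp: 1 codon.
Asn: 2 codons.
Pro: 4 codons.
6 × 2 × 2 × 6 × 2 × 1 × 2 × 4 = 2304.

2304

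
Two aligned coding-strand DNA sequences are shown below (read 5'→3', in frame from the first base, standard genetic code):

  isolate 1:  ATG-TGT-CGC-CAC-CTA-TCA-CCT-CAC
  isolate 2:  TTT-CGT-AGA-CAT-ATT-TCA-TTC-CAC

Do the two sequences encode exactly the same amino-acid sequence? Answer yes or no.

no

Codon 1: ATG Met / TTT Phe — nonsynonymous.
Codon 2: TGT Cys / CGT Arg — nonsynonymous.
Codon 3: CGC Arg / AGA Arg — synonymous.
Codon 4: CAC His / CAT His — synonymous.
Codon 5: CTA Leu / ATT Ile — nonsynonymous.
Codon 6: TCA Ser / TCA Ser — identical.
Codon 7: CCT Pro / TTC Phe — nonsynonymous.
Codon 8: CAC His / CAC His — identical.
Nonsynonymous differences: 4 → different protein.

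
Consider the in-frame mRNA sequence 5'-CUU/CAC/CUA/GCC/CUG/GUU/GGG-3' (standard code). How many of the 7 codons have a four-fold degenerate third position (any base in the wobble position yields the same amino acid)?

Codon 1 CUU (Leu): third position 4-fold.
Codon 2 CAC (His): third position 2-fold.
Codon 3 CUA (Leu): third position 4-fold.
Codon 4 GCC (Ala): third position 4-fold.
Codon 5 CUG (Leu): third position 4-fold.
Codon 6 GUU (Val): third position 4-fold.
Codon 7 GGG (Gly): third position 4-fold.
Four-fold degenerate third positions: 6.

6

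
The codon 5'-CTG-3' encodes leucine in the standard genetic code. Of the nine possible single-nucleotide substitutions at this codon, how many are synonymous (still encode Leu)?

4

Position 1: TTG → 1 synonymous.
Position 2: none → 0 synonymous.
Position 3: CTT, CTC, CTA → 3 synonymous.
Total: 1 + 0 + 3 = 4.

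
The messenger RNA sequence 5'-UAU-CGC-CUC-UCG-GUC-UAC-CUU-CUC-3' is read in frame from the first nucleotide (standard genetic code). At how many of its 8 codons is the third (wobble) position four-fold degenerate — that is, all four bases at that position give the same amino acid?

6

Codon 1 UAU (Tyr): third position 2-fold.
Codon 2 CGC (Arg): third position 4-fold.
Codon 3 CUC (Leu): third position 4-fold.
Codon 4 UCG (Ser): third position 4-fold.
Codon 5 GUC (Val): third position 4-fold.
Codon 6 UAC (Tyr): third position 2-fold.
Codon 7 CUU (Leu): third position 4-fold.
Codon 8 CUC (Leu): third position 4-fold.
Four-fold degenerate third positions: 6.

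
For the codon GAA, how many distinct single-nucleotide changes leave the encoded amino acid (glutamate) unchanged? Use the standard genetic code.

1

Position 1: none → 0 synonymous.
Position 2: none → 0 synonymous.
Position 3: GAG → 1 synonymous.
Total: 0 + 0 + 1 = 1.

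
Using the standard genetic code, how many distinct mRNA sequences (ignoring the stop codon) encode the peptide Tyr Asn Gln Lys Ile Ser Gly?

Tyr: 2 codons.
Asn: 2 codons.
Gln: 2 codons.
Lys: 2 codons.
Ile: 3 codons.
Ser: 6 codons.
Gly: 4 codons.
2 × 2 × 2 × 2 × 3 × 6 × 4 = 1152.

1152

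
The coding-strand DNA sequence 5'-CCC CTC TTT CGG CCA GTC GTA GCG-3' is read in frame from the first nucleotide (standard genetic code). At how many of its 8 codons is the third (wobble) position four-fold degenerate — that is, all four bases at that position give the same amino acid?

Codon 1 CCC (Pro): third position 4-fold.
Codon 2 CTC (Leu): third position 4-fold.
Codon 3 TTT (Phe): third position 2-fold.
Codon 4 CGG (Arg): third position 4-fold.
Codon 5 CCA (Pro): third position 4-fold.
Codon 6 GTC (Val): third position 4-fold.
Codon 7 GTA (Val): third position 4-fold.
Codon 8 GCG (Ala): third position 4-fold.
Four-fold degenerate third positions: 7.

7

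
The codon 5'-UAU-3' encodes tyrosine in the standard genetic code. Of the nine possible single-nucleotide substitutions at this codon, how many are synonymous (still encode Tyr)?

1

Position 1: none → 0 synonymous.
Position 2: none → 0 synonymous.
Position 3: UAC → 1 synonymous.
Total: 0 + 0 + 1 = 1.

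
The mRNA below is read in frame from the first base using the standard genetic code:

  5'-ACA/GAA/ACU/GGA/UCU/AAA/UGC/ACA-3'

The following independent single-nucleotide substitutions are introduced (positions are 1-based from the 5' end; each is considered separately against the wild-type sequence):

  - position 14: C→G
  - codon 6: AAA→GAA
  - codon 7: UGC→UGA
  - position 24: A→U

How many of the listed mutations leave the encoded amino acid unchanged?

1

Codon 5: UCU (Ser) → UGU (Cys) — missense.
Codon 6: AAA (Lys) → GAA (Glu) — missense.
Codon 7: UGC (Cys) → UGA (Stop) — nonsense.
Codon 8: ACA (Thr) → ACU (Thr) — synonymous.
Synonymous: 1 of 4.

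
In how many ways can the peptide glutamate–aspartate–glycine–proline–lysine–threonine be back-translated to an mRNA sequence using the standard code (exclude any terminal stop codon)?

Glu: 2 codons.
Asp: 2 codons.
Gly: 4 codons.
Pro: 4 codons.
Lys: 2 codons.
Thr: 4 codons.
2 × 2 × 4 × 4 × 2 × 4 = 512.

512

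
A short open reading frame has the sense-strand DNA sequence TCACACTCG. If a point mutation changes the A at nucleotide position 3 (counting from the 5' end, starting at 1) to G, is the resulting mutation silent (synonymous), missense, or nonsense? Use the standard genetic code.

Position 3 falls in codon 1: TCA → Ser.
After the substitution the codon is TCG → Ser.
Both encode Ser, so the change is synonymous.

silent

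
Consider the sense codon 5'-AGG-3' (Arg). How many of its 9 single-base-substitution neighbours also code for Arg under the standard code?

2

Position 1: CGG → 1 synonymous.
Position 2: none → 0 synonymous.
Position 3: AGA → 1 synonymous.
Total: 1 + 0 + 1 = 2.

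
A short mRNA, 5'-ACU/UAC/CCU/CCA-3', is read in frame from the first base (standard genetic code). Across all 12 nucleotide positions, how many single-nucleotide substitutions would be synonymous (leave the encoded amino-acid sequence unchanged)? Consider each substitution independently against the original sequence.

10

Codon 1 (ACU, Thr): 3 synonymous substitutions.
Codon 2 (UAC, Tyr): 1 synonymous substitution.
Codon 3 (CCU, Pro): 3 synonymous substitutions.
Codon 4 (CCA, Pro): 3 synonymous substitutions.
Total: 3 + 1 + 3 + 3 = 10.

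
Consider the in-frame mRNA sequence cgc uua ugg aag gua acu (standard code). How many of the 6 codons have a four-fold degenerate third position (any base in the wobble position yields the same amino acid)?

Codon 1 CGC (Arg): third position 4-fold.
Codon 2 UUA (Leu): third position 2-fold.
Codon 3 UGG (Trp): third position 1-fold.
Codon 4 AAG (Lys): third position 2-fold.
Codon 5 GUA (Val): third position 4-fold.
Codon 6 ACU (Thr): third position 4-fold.
Four-fold degenerate third positions: 3.

3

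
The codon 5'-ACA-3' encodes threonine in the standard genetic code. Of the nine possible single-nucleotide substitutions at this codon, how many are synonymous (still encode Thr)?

3

Position 1: none → 0 synonymous.
Position 2: none → 0 synonymous.
Position 3: ACT, ACC, ACG → 3 synonymous.
Total: 0 + 0 + 3 = 3.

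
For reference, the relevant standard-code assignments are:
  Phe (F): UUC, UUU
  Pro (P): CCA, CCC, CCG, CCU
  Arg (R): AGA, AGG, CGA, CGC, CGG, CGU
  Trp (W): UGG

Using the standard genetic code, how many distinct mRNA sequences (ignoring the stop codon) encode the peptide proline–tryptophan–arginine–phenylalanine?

48

Pro: 4 codons.
Trp: 1 codon.
Arg: 6 codons.
Phe: 2 codons.
4 × 1 × 6 × 2 = 48.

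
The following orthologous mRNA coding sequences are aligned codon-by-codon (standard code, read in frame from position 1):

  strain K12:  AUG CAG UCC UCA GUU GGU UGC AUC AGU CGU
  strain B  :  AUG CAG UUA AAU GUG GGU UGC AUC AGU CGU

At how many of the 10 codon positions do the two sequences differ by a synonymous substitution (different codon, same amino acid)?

1

Codon 1: AUG Met / AUG Met — identical.
Codon 2: CAG Gln / CAG Gln — identical.
Codon 3: UCC Ser / UUA Leu — nonsynonymous.
Codon 4: UCA Ser / AAU Asn — nonsynonymous.
Codon 5: GUU Val / GUG Val — synonymous.
Codon 6: GGU Gly / GGU Gly — identical.
Codon 7: UGC Cys / UGC Cys — identical.
Codon 8: AUC Ile / AUC Ile — identical.
Codon 9: AGU Ser / AGU Ser — identical.
Codon 10: CGU Arg / CGU Arg — identical.
Synonymous differences: 1.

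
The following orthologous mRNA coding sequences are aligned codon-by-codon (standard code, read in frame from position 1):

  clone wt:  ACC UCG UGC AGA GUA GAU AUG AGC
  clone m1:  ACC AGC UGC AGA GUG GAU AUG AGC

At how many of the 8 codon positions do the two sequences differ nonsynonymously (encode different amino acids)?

Codon 1: ACC Thr / ACC Thr — identical.
Codon 2: UCG Ser / AGC Ser — synonymous.
Codon 3: UGC Cys / UGC Cys — identical.
Codon 4: AGA Arg / AGA Arg — identical.
Codon 5: GUA Val / GUG Val — synonymous.
Codon 6: GAU Asp / GAU Asp — identical.
Codon 7: AUG Met / AUG Met — identical.
Codon 8: AGC Ser / AGC Ser — identical.
Nonsynonymous differences: 0.

0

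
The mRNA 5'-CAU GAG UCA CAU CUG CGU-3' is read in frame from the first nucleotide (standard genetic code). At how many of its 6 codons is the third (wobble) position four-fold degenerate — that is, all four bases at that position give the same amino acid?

3

Codon 1 CAU (His): third position 2-fold.
Codon 2 GAG (Glu): third position 2-fold.
Codon 3 UCA (Ser): third position 4-fold.
Codon 4 CAU (His): third position 2-fold.
Codon 5 CUG (Leu): third position 4-fold.
Codon 6 CGU (Arg): third position 4-fold.
Four-fold degenerate third positions: 3.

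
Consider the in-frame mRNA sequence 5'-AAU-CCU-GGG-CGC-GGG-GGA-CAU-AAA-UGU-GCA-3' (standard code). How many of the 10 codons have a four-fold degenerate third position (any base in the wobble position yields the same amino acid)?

Codon 1 AAU (Asn): third position 2-fold.
Codon 2 CCU (Pro): third position 4-fold.
Codon 3 GGG (Gly): third position 4-fold.
Codon 4 CGC (Arg): third position 4-fold.
Codon 5 GGG (Gly): third position 4-fold.
Codon 6 GGA (Gly): third position 4-fold.
Codon 7 CAU (His): third position 2-fold.
Codon 8 AAA (Lys): third position 2-fold.
Codon 9 UGU (Cys): third position 2-fold.
Codon 10 GCA (Ala): third position 4-fold.
Four-fold degenerate third positions: 6.

6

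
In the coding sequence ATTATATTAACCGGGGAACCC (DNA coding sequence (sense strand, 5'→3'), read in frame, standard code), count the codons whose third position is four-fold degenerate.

Codon 1 ATT (Ile): third position 3-fold.
Codon 2 ATA (Ile): third position 3-fold.
Codon 3 TTA (Leu): third position 2-fold.
Codon 4 ACC (Thr): third position 4-fold.
Codon 5 GGG (Gly): third position 4-fold.
Codon 6 GAA (Glu): third position 2-fold.
Codon 7 CCC (Pro): third position 4-fold.
Four-fold degenerate third positions: 3.

3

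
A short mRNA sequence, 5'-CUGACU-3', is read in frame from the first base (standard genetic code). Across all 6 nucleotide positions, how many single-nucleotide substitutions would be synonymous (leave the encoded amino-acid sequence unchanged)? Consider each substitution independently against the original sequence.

Codon 1 (CUG, Leu): 4 synonymous substitutions.
Codon 2 (ACU, Thr): 3 synonymous substitutions.
Total: 4 + 3 = 7.

7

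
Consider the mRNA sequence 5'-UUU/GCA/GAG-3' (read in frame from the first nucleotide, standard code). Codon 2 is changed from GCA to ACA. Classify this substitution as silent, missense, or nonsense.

Position 4 falls in codon 2: GCA → Ala.
After the substitution the codon is ACA → Thr.
Ala ≠ Thr, so this is a missense mutation.

missense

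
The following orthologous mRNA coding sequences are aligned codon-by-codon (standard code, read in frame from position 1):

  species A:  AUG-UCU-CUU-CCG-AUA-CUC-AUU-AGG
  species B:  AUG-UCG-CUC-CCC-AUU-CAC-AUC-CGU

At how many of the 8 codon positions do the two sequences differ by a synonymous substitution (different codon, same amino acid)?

Codon 1: AUG Met / AUG Met — identical.
Codon 2: UCU Ser / UCG Ser — synonymous.
Codon 3: CUU Leu / CUC Leu — synonymous.
Codon 4: CCG Pro / CCC Pro — synonymous.
Codon 5: AUA Ile / AUU Ile — synonymous.
Codon 6: CUC Leu / CAC His — nonsynonymous.
Codon 7: AUU Ile / AUC Ile — synonymous.
Codon 8: AGG Arg / CGU Arg — synonymous.
Synonymous differences: 6.

6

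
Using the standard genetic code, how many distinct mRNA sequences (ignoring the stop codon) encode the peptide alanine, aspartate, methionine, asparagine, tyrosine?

Ala: 4 codons.
Asp: 2 codons.
Met: 1 codon.
Asn: 2 codons.
Tyr: 2 codons.
4 × 2 × 1 × 2 × 2 = 32.

32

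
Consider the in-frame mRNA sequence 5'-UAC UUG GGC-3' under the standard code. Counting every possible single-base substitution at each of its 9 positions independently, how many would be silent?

6

Codon 1 (UAC, Tyr): 1 synonymous substitution.
Codon 2 (UUG, Leu): 2 synonymous substitutions.
Codon 3 (GGC, Gly): 3 synonymous substitutions.
Total: 1 + 2 + 3 = 6.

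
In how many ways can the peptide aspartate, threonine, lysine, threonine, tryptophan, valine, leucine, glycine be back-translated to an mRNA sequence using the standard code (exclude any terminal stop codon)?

Asp: 2 codons.
Thr: 4 codons.
Lys: 2 codons.
Thr: 4 codons.
Trp: 1 codon.
Val: 4 codons.
Leu: 6 codons.
Gly: 4 codons.
2 × 4 × 2 × 4 × 1 × 4 × 6 × 4 = 6144.

6144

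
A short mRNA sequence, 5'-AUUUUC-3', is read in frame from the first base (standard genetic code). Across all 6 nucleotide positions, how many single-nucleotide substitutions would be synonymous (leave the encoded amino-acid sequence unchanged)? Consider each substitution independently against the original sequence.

Codon 1 (AUU, Ile): 2 synonymous substitutions.
Codon 2 (UUC, Phe): 1 synonymous substitution.
Total: 2 + 1 = 3.

3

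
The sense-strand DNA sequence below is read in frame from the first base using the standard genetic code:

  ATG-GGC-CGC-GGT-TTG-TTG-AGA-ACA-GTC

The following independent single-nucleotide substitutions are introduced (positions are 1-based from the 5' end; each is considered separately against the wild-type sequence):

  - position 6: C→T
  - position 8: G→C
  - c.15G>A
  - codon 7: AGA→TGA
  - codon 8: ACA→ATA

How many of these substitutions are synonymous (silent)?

Codon 2: GGC (Gly) → GGT (Gly) — synonymous.
Codon 3: CGC (Arg) → CCC (Pro) — missense.
Codon 5: TTG (Leu) → TTA (Leu) — synonymous.
Codon 7: AGA (Arg) → TGA (Stop) — nonsense.
Codon 8: ACA (Thr) → ATA (Ile) — missense.
Synonymous: 2 of 5.

2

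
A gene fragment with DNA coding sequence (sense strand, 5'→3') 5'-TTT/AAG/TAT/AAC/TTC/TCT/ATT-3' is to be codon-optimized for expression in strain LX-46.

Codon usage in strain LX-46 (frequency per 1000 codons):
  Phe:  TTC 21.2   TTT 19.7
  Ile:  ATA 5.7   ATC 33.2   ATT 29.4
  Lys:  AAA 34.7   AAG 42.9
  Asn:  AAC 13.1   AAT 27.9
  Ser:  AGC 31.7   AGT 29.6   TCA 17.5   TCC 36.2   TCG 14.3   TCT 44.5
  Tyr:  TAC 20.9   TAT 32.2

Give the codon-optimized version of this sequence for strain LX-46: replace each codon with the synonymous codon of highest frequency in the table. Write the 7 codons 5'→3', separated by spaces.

TTC AAG TAT AAT TTC TCT ATC

Codon 1 (Phe): best is TTC at 21.2.
Codon 2 (Lys): best is AAG at 42.9.
Codon 3 (Tyr): best is TAT at 32.2.
Codon 4 (Asn): best is AAT at 27.9.
Codon 5 (Phe): best is TTC at 21.2.
Codon 6 (Ser): best is TCT at 44.5.
Codon 7 (Ile): best is ATC at 33.2.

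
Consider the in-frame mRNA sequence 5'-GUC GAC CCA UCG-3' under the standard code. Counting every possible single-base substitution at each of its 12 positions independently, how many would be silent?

Codon 1 (GUC, Val): 3 synonymous substitutions.
Codon 2 (GAC, Asp): 1 synonymous substitution.
Codon 3 (CCA, Pro): 3 synonymous substitutions.
Codon 4 (UCG, Ser): 3 synonymous substitutions.
Total: 3 + 1 + 3 + 3 = 10.

10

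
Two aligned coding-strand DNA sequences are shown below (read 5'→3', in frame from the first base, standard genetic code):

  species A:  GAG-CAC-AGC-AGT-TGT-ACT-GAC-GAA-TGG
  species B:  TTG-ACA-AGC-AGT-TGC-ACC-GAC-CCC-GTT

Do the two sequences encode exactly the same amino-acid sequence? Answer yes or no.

no

Codon 1: GAG Glu / TTG Leu — nonsynonymous.
Codon 2: CAC His / ACA Thr — nonsynonymous.
Codon 3: AGC Ser / AGC Ser — identical.
Codon 4: AGT Ser / AGT Ser — identical.
Codon 5: TGT Cys / TGC Cys — synonymous.
Codon 6: ACT Thr / ACC Thr — synonymous.
Codon 7: GAC Asp / GAC Asp — identical.
Codon 8: GAA Glu / CCC Pro — nonsynonymous.
Codon 9: TGG Trp / GTT Val — nonsynonymous.
Nonsynonymous differences: 4 → different protein.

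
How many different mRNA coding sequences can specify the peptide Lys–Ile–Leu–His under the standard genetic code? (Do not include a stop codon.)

Lys: 2 codons.
Ile: 3 codons.
Leu: 6 codons.
His: 2 codons.
2 × 3 × 6 × 2 = 72.

72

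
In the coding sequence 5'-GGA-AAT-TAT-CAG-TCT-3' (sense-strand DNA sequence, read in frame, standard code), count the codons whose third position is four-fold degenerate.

2

Codon 1 GGA (Gly): third position 4-fold.
Codon 2 AAT (Asn): third position 2-fold.
Codon 3 TAT (Tyr): third position 2-fold.
Codon 4 CAG (Gln): third position 2-fold.
Codon 5 TCT (Ser): third position 4-fold.
Four-fold degenerate third positions: 2.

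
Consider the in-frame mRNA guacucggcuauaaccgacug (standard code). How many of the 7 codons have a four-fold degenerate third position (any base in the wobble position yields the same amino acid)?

5

Codon 1 GUA (Val): third position 4-fold.
Codon 2 CUC (Leu): third position 4-fold.
Codon 3 GGC (Gly): third position 4-fold.
Codon 4 UAU (Tyr): third position 2-fold.
Codon 5 AAC (Asn): third position 2-fold.
Codon 6 CGA (Arg): third position 4-fold.
Codon 7 CUG (Leu): third position 4-fold.
Four-fold degenerate third positions: 5.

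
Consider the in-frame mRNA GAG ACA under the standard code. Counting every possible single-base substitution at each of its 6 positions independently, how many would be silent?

4

Codon 1 (GAG, Glu): 1 synonymous substitution.
Codon 2 (ACA, Thr): 3 synonymous substitutions.
Total: 1 + 3 = 4.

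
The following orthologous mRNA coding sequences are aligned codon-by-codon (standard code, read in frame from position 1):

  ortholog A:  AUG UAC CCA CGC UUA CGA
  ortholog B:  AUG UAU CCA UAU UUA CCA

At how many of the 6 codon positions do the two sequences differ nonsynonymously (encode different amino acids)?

Codon 1: AUG Met / AUG Met — identical.
Codon 2: UAC Tyr / UAU Tyr — synonymous.
Codon 3: CCA Pro / CCA Pro — identical.
Codon 4: CGC Arg / UAU Tyr — nonsynonymous.
Codon 5: UUA Leu / UUA Leu — identical.
Codon 6: CGA Arg / CCA Pro — nonsynonymous.
Nonsynonymous differences: 2.

2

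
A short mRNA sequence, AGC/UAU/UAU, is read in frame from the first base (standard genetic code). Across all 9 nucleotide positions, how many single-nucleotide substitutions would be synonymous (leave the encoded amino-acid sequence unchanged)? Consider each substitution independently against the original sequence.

3

Codon 1 (AGC, Ser): 1 synonymous substitution.
Codon 2 (UAU, Tyr): 1 synonymous substitution.
Codon 3 (UAU, Tyr): 1 synonymous substitution.
Total: 1 + 1 + 1 = 3.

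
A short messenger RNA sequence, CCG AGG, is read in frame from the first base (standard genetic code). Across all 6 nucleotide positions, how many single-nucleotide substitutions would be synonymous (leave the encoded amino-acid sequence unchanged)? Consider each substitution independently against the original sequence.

5

Codon 1 (CCG, Pro): 3 synonymous substitutions.
Codon 2 (AGG, Arg): 2 synonymous substitutions.
Total: 3 + 2 = 5.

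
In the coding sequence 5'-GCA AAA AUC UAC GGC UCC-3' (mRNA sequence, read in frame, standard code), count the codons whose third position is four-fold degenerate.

3

Codon 1 GCA (Ala): third position 4-fold.
Codon 2 AAA (Lys): third position 2-fold.
Codon 3 AUC (Ile): third position 3-fold.
Codon 4 UAC (Tyr): third position 2-fold.
Codon 5 GGC (Gly): third position 4-fold.
Codon 6 UCC (Ser): third position 4-fold.
Four-fold degenerate third positions: 3.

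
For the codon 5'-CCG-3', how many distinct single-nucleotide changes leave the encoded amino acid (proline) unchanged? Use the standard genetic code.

Position 1: none → 0 synonymous.
Position 2: none → 0 synonymous.
Position 3: CCU, CCC, CCA → 3 synonymous.
Total: 0 + 0 + 3 = 3.

3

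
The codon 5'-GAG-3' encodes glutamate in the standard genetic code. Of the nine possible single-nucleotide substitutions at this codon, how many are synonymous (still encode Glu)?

Position 1: none → 0 synonymous.
Position 2: none → 0 synonymous.
Position 3: GAA → 1 synonymous.
Total: 0 + 0 + 1 = 1.

1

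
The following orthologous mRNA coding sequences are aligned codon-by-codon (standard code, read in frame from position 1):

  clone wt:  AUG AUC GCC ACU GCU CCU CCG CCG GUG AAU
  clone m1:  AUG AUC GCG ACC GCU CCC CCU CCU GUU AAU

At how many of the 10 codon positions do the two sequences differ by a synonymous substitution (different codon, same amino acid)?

6

Codon 1: AUG Met / AUG Met — identical.
Codon 2: AUC Ile / AUC Ile — identical.
Codon 3: GCC Ala / GCG Ala — synonymous.
Codon 4: ACU Thr / ACC Thr — synonymous.
Codon 5: GCU Ala / GCU Ala — identical.
Codon 6: CCU Pro / CCC Pro — synonymous.
Codon 7: CCG Pro / CCU Pro — synonymous.
Codon 8: CCG Pro / CCU Pro — synonymous.
Codon 9: GUG Val / GUU Val — synonymous.
Codon 10: AAU Asn / AAU Asn — identical.
Synonymous differences: 6.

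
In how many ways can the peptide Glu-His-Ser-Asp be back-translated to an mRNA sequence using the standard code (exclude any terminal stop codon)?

48

Glu: 2 codons.
His: 2 codons.
Ser: 6 codons.
Asp: 2 codons.
2 × 2 × 6 × 2 = 48.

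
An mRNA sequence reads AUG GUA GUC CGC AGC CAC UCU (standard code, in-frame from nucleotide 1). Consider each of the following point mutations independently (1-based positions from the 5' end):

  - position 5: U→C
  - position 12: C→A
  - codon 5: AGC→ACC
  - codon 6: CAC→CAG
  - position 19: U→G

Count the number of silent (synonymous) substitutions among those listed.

Codon 2: GUA (Val) → GCA (Ala) — missense.
Codon 4: CGC (Arg) → CGA (Arg) — synonymous.
Codon 5: AGC (Ser) → ACC (Thr) — missense.
Codon 6: CAC (His) → CAG (Gln) — missense.
Codon 7: UCU (Ser) → GCU (Ala) — missense.
Synonymous: 1 of 5.

1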